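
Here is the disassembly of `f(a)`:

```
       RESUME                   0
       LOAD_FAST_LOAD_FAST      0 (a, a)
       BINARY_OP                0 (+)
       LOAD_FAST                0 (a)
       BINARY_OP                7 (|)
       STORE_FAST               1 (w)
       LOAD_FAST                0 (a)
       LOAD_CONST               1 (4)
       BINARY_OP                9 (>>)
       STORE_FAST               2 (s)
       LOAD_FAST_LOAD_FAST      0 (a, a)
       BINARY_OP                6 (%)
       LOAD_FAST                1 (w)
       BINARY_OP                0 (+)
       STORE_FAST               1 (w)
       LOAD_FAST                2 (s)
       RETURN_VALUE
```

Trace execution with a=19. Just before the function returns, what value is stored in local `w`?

55

LOAD_FAST_LOAD_FAST a,a → push 19,19. Stack: [19, 19]
BINARY_OP + → 19 + 19 = 38. Stack: [38]
LOAD_FAST a → push 19. Stack: [38, 19]
BINARY_OP | → 38 | 19 = 55. Stack: [55]
STORE_FAST w → w=55. Stack: []
LOAD_FAST a → push 19. Stack: [19]
LOAD_CONST → push 4. Stack: [19, 4]
BINARY_OP >> → 19 >> 4 = 1. Stack: [1]
STORE_FAST s → s=1. Stack: []
LOAD_FAST_LOAD_FAST a,a → push 19,19. Stack: [19, 19]
BINARY_OP % → 19 % 19 = 0. Stack: [0]
LOAD_FAST w → push 55. Stack: [0, 55]
BINARY_OP + → 0 + 55 = 55. Stack: [55]
STORE_FAST w → w=55. Stack: []
LOAD_FAST s → push 1. Stack: [1]
RETURN_VALUE → return 1.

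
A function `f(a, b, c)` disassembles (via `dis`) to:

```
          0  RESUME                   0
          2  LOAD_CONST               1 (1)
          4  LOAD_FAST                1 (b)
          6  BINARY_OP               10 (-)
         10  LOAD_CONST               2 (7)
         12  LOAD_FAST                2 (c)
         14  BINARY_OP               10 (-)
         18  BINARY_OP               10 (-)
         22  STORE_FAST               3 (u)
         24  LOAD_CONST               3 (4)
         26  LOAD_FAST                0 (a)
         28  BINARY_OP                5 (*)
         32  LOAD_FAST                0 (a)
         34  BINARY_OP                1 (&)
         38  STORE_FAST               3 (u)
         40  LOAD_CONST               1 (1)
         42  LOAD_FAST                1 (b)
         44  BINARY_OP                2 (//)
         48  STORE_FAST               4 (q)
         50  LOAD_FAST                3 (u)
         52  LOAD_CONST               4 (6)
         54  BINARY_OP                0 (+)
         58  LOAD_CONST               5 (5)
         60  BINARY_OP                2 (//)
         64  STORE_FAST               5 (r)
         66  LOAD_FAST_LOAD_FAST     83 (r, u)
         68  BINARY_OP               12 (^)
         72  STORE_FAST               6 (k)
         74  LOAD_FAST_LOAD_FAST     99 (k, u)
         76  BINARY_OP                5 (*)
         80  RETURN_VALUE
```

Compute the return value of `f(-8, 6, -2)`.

LOAD_CONST → push 1. Stack: [1]
LOAD_FAST b → push 6. Stack: [1, 6]
BINARY_OP - → 1 - 6 = -5. Stack: [-5]
LOAD_CONST → push 7. Stack: [-5, 7]
LOAD_FAST c → push -2. Stack: [-5, 7, -2]
BINARY_OP - → 7 - -2 = 9. Stack: [-5, 9]
BINARY_OP - → -5 - 9 = -14. Stack: [-14]
STORE_FAST u → u=-14. Stack: []
LOAD_CONST → push 4. Stack: [4]
LOAD_FAST a → push -8. Stack: [4, -8]
BINARY_OP * → 4 * -8 = -32. Stack: [-32]
LOAD_FAST a → push -8. Stack: [-32, -8]
BINARY_OP & → -32 & -8 = -32. Stack: [-32]
STORE_FAST u → u=-32. Stack: []
LOAD_CONST → push 1. Stack: [1]
LOAD_FAST b → push 6. Stack: [1, 6]
BINARY_OP // → 1 // 6 = 0. Stack: [0]
STORE_FAST q → q=0. Stack: []
LOAD_FAST u → push -32. Stack: [-32]
LOAD_CONST → push 6. Stack: [-32, 6]
BINARY_OP + → -32 + 6 = -26. Stack: [-26]
LOAD_CONST → push 5. Stack: [-26, 5]
BINARY_OP // → -26 // 5 = -6. Stack: [-6]
STORE_FAST r → r=-6. Stack: []
LOAD_FAST_LOAD_FAST r,u → push -6,-32. Stack: [-6, -32]
BINARY_OP ^ → -6 ^ -32 = 26. Stack: [26]
STORE_FAST k → k=26. Stack: []
LOAD_FAST_LOAD_FAST k,u → push 26,-32. Stack: [26, -32]
BINARY_OP * → 26 * -32 = -832. Stack: [-832]
RETURN_VALUE → return -832.

-832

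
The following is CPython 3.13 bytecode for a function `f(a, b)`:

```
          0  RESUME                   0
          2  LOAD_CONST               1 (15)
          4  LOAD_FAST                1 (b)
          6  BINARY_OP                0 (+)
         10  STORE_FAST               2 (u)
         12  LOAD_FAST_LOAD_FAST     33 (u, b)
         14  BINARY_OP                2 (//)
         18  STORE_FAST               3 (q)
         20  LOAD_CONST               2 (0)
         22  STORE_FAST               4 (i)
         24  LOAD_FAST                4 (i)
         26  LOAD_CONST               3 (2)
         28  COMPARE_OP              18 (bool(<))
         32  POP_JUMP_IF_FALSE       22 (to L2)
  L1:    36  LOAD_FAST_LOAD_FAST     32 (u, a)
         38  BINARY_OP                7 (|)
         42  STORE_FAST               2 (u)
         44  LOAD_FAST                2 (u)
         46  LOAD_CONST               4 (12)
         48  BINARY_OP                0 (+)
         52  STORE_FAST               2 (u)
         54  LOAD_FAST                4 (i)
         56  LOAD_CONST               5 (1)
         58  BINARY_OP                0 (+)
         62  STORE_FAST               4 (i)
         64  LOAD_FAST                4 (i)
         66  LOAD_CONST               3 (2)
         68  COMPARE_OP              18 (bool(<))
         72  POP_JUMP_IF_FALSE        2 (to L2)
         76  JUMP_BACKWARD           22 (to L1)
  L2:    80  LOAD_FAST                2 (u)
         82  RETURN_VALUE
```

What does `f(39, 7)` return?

LOAD_CONST → push 15. Stack: [15]
LOAD_FAST b → push 7. Stack: [15, 7]
BINARY_OP + → 15 + 7 = 22. Stack: [22]
STORE_FAST u → u=22. Stack: []
LOAD_FAST_LOAD_FAST u,b → push 22,7. Stack: [22, 7]
BINARY_OP // → 22 // 7 = 3. Stack: [3]
STORE_FAST q → q=3. Stack: []
LOAD_CONST → push 0. Stack: [0]
STORE_FAST i → i=0. Stack: []
LOAD_FAST i → push 0. Stack: [0]
LOAD_CONST → push 2. Stack: [0, 2]
COMPARE_OP bool(<) → 0 vs 2 = True. Stack: [True]
POP_JUMP_IF_FALSE → pop True; no jump. Stack: []
LOAD_FAST_LOAD_FAST u,a → push 22,39. Stack: [22, 39]
BINARY_OP | → 22 | 39 = 55. Stack: [55]
STORE_FAST u → u=55. Stack: []
LOAD_FAST u → push 55. Stack: [55]
LOAD_CONST → push 12. Stack: [55, 12]
BINARY_OP + → 55 + 12 = 67. Stack: [67]
STORE_FAST u → u=67. Stack: []
LOAD_FAST i → push 0. Stack: [0]
LOAD_CONST → push 1. Stack: [0, 1]
BINARY_OP + → 0 + 1 = 1. Stack: [1]
STORE_FAST i → i=1. Stack: []
LOAD_FAST i → push 1. Stack: [1]
LOAD_CONST → push 2. Stack: [1, 2]
COMPARE_OP bool(<) → 1 vs 2 = True. Stack: [True]
POP_JUMP_IF_FALSE → pop True; no jump. Stack: []
LOAD_FAST_LOAD_FAST u,a → push 67,39. Stack: [67, 39]
BINARY_OP | → 67 | 39 = 103. Stack: [103]
STORE_FAST u → u=103. Stack: []
LOAD_FAST u → push 103. Stack: [103]
LOAD_CONST → push 12. Stack: [103, 12]
BINARY_OP + → 103 + 12 = 115. Stack: [115]
STORE_FAST u → u=115. Stack: []
LOAD_FAST i → push 1. Stack: [1]
LOAD_CONST → push 1. Stack: [1, 1]
BINARY_OP + → 1 + 1 = 2. Stack: [2]
STORE_FAST i → i=2. Stack: []
LOAD_FAST i → push 2. Stack: [2]
LOAD_CONST → push 2. Stack: [2, 2]
COMPARE_OP bool(<) → 2 vs 2 = False. Stack: [False]
POP_JUMP_IF_FALSE → pop False; jump. Stack: []
LOAD_FAST u → push 115. Stack: [115]
RETURN_VALUE → return 115.

115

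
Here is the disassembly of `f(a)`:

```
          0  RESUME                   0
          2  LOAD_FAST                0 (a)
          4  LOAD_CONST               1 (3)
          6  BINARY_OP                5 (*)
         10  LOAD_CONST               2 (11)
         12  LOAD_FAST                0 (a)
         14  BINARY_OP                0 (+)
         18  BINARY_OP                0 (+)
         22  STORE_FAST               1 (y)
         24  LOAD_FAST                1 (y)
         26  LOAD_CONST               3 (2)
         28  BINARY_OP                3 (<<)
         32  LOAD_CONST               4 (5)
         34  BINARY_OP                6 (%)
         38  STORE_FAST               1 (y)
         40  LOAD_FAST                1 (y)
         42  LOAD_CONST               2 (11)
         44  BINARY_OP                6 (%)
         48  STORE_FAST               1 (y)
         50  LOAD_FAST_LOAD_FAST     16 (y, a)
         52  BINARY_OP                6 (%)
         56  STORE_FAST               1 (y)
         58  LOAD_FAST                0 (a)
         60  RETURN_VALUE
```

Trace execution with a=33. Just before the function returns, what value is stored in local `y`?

2

LOAD_FAST a → push 33. Stack: [33]
LOAD_CONST → push 3. Stack: [33, 3]
BINARY_OP * → 33 * 3 = 99. Stack: [99]
LOAD_CONST → push 11. Stack: [99, 11]
LOAD_FAST a → push 33. Stack: [99, 11, 33]
BINARY_OP + → 11 + 33 = 44. Stack: [99, 44]
BINARY_OP + → 99 + 44 = 143. Stack: [143]
STORE_FAST y → y=143. Stack: []
LOAD_FAST y → push 143. Stack: [143]
LOAD_CONST → push 2. Stack: [143, 2]
BINARY_OP << → 143 << 2 = 572. Stack: [572]
LOAD_CONST → push 5. Stack: [572, 5]
BINARY_OP % → 572 % 5 = 2. Stack: [2]
STORE_FAST y → y=2. Stack: []
LOAD_FAST y → push 2. Stack: [2]
LOAD_CONST → push 11. Stack: [2, 11]
BINARY_OP % → 2 % 11 = 2. Stack: [2]
STORE_FAST y → y=2. Stack: []
LOAD_FAST_LOAD_FAST y,a → push 2,33. Stack: [2, 33]
BINARY_OP % → 2 % 33 = 2. Stack: [2]
STORE_FAST y → y=2. Stack: []
LOAD_FAST a → push 33. Stack: [33]
RETURN_VALUE → return 33.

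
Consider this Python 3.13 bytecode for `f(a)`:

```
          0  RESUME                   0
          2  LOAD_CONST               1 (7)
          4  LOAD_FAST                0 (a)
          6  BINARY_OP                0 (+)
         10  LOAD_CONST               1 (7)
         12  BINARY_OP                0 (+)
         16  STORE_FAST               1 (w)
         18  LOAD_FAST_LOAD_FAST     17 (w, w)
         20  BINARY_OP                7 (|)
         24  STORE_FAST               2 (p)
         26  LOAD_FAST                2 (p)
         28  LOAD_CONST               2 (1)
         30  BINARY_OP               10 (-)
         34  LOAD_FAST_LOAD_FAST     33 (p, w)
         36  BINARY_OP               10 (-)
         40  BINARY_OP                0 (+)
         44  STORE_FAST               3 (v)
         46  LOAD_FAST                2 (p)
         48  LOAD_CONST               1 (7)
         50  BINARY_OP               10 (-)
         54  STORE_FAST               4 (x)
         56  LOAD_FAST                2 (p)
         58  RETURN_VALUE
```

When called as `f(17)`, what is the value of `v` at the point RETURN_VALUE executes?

30

LOAD_CONST → push 7. Stack: [7]
LOAD_FAST a → push 17. Stack: [7, 17]
BINARY_OP + → 7 + 17 = 24. Stack: [24]
LOAD_CONST → push 7. Stack: [24, 7]
BINARY_OP + → 24 + 7 = 31. Stack: [31]
STORE_FAST w → w=31. Stack: []
LOAD_FAST_LOAD_FAST w,w → push 31,31. Stack: [31, 31]
BINARY_OP | → 31 | 31 = 31. Stack: [31]
STORE_FAST p → p=31. Stack: []
LOAD_FAST p → push 31. Stack: [31]
LOAD_CONST → push 1. Stack: [31, 1]
BINARY_OP - → 31 - 1 = 30. Stack: [30]
LOAD_FAST_LOAD_FAST p,w → push 31,31. Stack: [30, 31, 31]
BINARY_OP - → 31 - 31 = 0. Stack: [30, 0]
BINARY_OP + → 30 + 0 = 30. Stack: [30]
STORE_FAST v → v=30. Stack: []
LOAD_FAST p → push 31. Stack: [31]
LOAD_CONST → push 7. Stack: [31, 7]
BINARY_OP - → 31 - 7 = 24. Stack: [24]
STORE_FAST x → x=24. Stack: []
LOAD_FAST p → push 31. Stack: [31]
RETURN_VALUE → return 31.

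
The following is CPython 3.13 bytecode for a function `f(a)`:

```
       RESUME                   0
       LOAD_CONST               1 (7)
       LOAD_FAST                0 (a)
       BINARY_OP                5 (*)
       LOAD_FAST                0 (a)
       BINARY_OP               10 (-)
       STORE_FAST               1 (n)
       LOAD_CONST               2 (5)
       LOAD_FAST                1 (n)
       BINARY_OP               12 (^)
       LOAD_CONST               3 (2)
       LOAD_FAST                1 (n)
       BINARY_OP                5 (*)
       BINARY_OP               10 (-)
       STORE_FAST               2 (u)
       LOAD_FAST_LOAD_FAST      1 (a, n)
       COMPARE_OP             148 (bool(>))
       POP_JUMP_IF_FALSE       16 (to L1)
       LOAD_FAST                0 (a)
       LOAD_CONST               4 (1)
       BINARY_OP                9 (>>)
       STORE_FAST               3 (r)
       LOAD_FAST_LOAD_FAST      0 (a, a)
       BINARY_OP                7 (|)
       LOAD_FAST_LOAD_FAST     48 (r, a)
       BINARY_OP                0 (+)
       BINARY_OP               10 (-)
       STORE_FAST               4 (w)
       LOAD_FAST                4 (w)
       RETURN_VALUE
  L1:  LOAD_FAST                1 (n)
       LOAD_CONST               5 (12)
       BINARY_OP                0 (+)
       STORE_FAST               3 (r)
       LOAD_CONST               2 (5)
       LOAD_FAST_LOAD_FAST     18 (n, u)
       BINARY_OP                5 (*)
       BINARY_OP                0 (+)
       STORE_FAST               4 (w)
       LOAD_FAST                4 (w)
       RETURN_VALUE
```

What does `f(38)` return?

LOAD_CONST → push 7. Stack: [7]
LOAD_FAST a → push 38. Stack: [7, 38]
BINARY_OP * → 7 * 38 = 266. Stack: [266]
LOAD_FAST a → push 38. Stack: [266, 38]
BINARY_OP - → 266 - 38 = 228. Stack: [228]
STORE_FAST n → n=228. Stack: []
LOAD_CONST → push 5. Stack: [5]
LOAD_FAST n → push 228. Stack: [5, 228]
BINARY_OP ^ → 5 ^ 228 = 225. Stack: [225]
LOAD_CONST → push 2. Stack: [225, 2]
LOAD_FAST n → push 228. Stack: [225, 2, 228]
BINARY_OP * → 2 * 228 = 456. Stack: [225, 456]
BINARY_OP - → 225 - 456 = -231. Stack: [-231]
STORE_FAST u → u=-231. Stack: []
LOAD_FAST_LOAD_FAST a,n → push 38,228. Stack: [38, 228]
COMPARE_OP bool(>) → 38 vs 228 = False. Stack: [False]
POP_JUMP_IF_FALSE → pop False; jump. Stack: []
LOAD_FAST n → push 228. Stack: [228]
LOAD_CONST → push 12. Stack: [228, 12]
BINARY_OP + → 228 + 12 = 240. Stack: [240]
STORE_FAST r → r=240. Stack: []
LOAD_CONST → push 5. Stack: [5]
LOAD_FAST_LOAD_FAST n,u → push 228,-231. Stack: [5, 228, -231]
BINARY_OP * → 228 * -231 = -52668. Stack: [5, -52668]
BINARY_OP + → 5 + -52668 = -52663. Stack: [-52663]
STORE_FAST w → w=-52663. Stack: []
LOAD_FAST w → push -52663. Stack: [-52663]
RETURN_VALUE → return -52663.

-52663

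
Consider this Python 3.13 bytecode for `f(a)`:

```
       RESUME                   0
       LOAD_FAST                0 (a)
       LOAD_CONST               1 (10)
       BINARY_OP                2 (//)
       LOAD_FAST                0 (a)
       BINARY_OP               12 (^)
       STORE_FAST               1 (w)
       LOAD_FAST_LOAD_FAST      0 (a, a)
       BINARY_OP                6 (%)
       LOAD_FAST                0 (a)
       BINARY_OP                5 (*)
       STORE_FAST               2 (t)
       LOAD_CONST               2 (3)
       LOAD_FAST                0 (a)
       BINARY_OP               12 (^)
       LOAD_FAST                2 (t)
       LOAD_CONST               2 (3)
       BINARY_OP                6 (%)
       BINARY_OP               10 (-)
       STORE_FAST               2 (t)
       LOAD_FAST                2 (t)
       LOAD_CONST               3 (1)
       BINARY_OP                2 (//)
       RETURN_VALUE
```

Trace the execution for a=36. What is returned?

LOAD_FAST a → push 36. Stack: [36]
LOAD_CONST → push 10. Stack: [36, 10]
BINARY_OP // → 36 // 10 = 3. Stack: [3]
LOAD_FAST a → push 36. Stack: [3, 36]
BINARY_OP ^ → 3 ^ 36 = 39. Stack: [39]
STORE_FAST w → w=39. Stack: []
LOAD_FAST_LOAD_FAST a,a → push 36,36. Stack: [36, 36]
BINARY_OP % → 36 % 36 = 0. Stack: [0]
LOAD_FAST a → push 36. Stack: [0, 36]
BINARY_OP * → 0 * 36 = 0. Stack: [0]
STORE_FAST t → t=0. Stack: []
LOAD_CONST → push 3. Stack: [3]
LOAD_FAST a → push 36. Stack: [3, 36]
BINARY_OP ^ → 3 ^ 36 = 39. Stack: [39]
LOAD_FAST t → push 0. Stack: [39, 0]
LOAD_CONST → push 3. Stack: [39, 0, 3]
BINARY_OP % → 0 % 3 = 0. Stack: [39, 0]
BINARY_OP - → 39 - 0 = 39. Stack: [39]
STORE_FAST t → t=39. Stack: []
LOAD_FAST t → push 39. Stack: [39]
LOAD_CONST → push 1. Stack: [39, 1]
BINARY_OP // → 39 // 1 = 39. Stack: [39]
RETURN_VALUE → return 39.

39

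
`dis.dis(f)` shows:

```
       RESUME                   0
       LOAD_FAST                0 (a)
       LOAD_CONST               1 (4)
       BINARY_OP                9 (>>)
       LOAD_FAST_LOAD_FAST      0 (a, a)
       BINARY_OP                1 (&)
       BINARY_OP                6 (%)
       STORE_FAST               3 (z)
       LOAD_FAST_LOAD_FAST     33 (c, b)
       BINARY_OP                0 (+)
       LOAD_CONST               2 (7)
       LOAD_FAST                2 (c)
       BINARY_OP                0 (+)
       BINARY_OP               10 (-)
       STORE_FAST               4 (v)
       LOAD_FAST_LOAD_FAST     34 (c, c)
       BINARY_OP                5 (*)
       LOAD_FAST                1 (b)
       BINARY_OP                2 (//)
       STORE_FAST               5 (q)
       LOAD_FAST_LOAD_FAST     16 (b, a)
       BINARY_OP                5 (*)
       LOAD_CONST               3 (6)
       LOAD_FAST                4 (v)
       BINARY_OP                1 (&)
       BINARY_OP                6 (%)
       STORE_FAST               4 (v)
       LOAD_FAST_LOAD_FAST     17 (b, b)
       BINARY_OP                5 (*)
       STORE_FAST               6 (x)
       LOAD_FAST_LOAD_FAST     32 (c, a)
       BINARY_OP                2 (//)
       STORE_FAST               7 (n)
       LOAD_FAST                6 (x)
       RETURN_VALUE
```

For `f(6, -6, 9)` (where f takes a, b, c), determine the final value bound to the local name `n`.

1

LOAD_FAST a → push 6. Stack: [6]
LOAD_CONST → push 4. Stack: [6, 4]
BINARY_OP >> → 6 >> 4 = 0. Stack: [0]
LOAD_FAST_LOAD_FAST a,a → push 6,6. Stack: [0, 6, 6]
BINARY_OP & → 6 & 6 = 6. Stack: [0, 6]
BINARY_OP % → 0 % 6 = 0. Stack: [0]
STORE_FAST z → z=0. Stack: []
LOAD_FAST_LOAD_FAST c,b → push 9,-6. Stack: [9, -6]
BINARY_OP + → 9 + -6 = 3. Stack: [3]
LOAD_CONST → push 7. Stack: [3, 7]
LOAD_FAST c → push 9. Stack: [3, 7, 9]
BINARY_OP + → 7 + 9 = 16. Stack: [3, 16]
BINARY_OP - → 3 - 16 = -13. Stack: [-13]
STORE_FAST v → v=-13. Stack: []
LOAD_FAST_LOAD_FAST c,c → push 9,9. Stack: [9, 9]
BINARY_OP * → 9 * 9 = 81. Stack: [81]
LOAD_FAST b → push -6. Stack: [81, -6]
BINARY_OP // → 81 // -6 = -14. Stack: [-14]
STORE_FAST q → q=-14. Stack: []
LOAD_FAST_LOAD_FAST b,a → push -6,6. Stack: [-6, 6]
BINARY_OP * → -6 * 6 = -36. Stack: [-36]
LOAD_CONST → push 6. Stack: [-36, 6]
LOAD_FAST v → push -13. Stack: [-36, 6, -13]
BINARY_OP & → 6 & -13 = 2. Stack: [-36, 2]
BINARY_OP % → -36 % 2 = 0. Stack: [0]
STORE_FAST v → v=0. Stack: []
LOAD_FAST_LOAD_FAST b,b → push -6,-6. Stack: [-6, -6]
BINARY_OP * → -6 * -6 = 36. Stack: [36]
STORE_FAST x → x=36. Stack: []
LOAD_FAST_LOAD_FAST c,a → push 9,6. Stack: [9, 6]
BINARY_OP // → 9 // 6 = 1. Stack: [1]
STORE_FAST n → n=1. Stack: []
LOAD_FAST x → push 36. Stack: [36]
RETURN_VALUE → return 36.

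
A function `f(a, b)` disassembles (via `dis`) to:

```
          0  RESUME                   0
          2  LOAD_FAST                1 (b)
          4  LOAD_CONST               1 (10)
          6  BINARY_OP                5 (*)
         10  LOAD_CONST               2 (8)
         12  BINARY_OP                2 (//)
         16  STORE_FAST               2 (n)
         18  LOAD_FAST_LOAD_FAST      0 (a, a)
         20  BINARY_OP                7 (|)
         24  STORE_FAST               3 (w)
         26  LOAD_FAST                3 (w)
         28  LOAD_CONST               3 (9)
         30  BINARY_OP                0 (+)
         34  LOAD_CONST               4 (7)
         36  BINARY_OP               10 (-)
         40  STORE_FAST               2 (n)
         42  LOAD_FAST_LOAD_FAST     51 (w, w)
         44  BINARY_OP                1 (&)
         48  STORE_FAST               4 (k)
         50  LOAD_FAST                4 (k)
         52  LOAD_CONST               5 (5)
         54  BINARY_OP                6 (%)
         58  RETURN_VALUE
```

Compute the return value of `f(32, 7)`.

LOAD_FAST b → push 7. Stack: [7]
LOAD_CONST → push 10. Stack: [7, 10]
BINARY_OP * → 7 * 10 = 70. Stack: [70]
LOAD_CONST → push 8. Stack: [70, 8]
BINARY_OP // → 70 // 8 = 8. Stack: [8]
STORE_FAST n → n=8. Stack: []
LOAD_FAST_LOAD_FAST a,a → push 32,32. Stack: [32, 32]
BINARY_OP | → 32 | 32 = 32. Stack: [32]
STORE_FAST w → w=32. Stack: []
LOAD_FAST w → push 32. Stack: [32]
LOAD_CONST → push 9. Stack: [32, 9]
BINARY_OP + → 32 + 9 = 41. Stack: [41]
LOAD_CONST → push 7. Stack: [41, 7]
BINARY_OP - → 41 - 7 = 34. Stack: [34]
STORE_FAST n → n=34. Stack: []
LOAD_FAST_LOAD_FAST w,w → push 32,32. Stack: [32, 32]
BINARY_OP & → 32 & 32 = 32. Stack: [32]
STORE_FAST k → k=32. Stack: []
LOAD_FAST k → push 32. Stack: [32]
LOAD_CONST → push 5. Stack: [32, 5]
BINARY_OP % → 32 % 5 = 2. Stack: [2]
RETURN_VALUE → return 2.

2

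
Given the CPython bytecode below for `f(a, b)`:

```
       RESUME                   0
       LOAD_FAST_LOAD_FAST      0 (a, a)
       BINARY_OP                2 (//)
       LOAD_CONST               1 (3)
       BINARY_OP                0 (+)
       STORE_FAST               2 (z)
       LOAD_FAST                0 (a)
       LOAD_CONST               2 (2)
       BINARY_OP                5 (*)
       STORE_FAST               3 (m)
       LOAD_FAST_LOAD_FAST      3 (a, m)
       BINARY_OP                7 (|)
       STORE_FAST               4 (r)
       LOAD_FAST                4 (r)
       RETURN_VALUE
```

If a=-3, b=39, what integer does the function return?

-1

LOAD_FAST_LOAD_FAST a,a → push -3,-3. Stack: [-3, -3]
BINARY_OP // → -3 // -3 = 1. Stack: [1]
LOAD_CONST → push 3. Stack: [1, 3]
BINARY_OP + → 1 + 3 = 4. Stack: [4]
STORE_FAST z → z=4. Stack: []
LOAD_FAST a → push -3. Stack: [-3]
LOAD_CONST → push 2. Stack: [-3, 2]
BINARY_OP * → -3 * 2 = -6. Stack: [-6]
STORE_FAST m → m=-6. Stack: []
LOAD_FAST_LOAD_FAST a,m → push -3,-6. Stack: [-3, -6]
BINARY_OP | → -3 | -6 = -1. Stack: [-1]
STORE_FAST r → r=-1. Stack: []
LOAD_FAST r → push -1. Stack: [-1]
RETURN_VALUE → return -1.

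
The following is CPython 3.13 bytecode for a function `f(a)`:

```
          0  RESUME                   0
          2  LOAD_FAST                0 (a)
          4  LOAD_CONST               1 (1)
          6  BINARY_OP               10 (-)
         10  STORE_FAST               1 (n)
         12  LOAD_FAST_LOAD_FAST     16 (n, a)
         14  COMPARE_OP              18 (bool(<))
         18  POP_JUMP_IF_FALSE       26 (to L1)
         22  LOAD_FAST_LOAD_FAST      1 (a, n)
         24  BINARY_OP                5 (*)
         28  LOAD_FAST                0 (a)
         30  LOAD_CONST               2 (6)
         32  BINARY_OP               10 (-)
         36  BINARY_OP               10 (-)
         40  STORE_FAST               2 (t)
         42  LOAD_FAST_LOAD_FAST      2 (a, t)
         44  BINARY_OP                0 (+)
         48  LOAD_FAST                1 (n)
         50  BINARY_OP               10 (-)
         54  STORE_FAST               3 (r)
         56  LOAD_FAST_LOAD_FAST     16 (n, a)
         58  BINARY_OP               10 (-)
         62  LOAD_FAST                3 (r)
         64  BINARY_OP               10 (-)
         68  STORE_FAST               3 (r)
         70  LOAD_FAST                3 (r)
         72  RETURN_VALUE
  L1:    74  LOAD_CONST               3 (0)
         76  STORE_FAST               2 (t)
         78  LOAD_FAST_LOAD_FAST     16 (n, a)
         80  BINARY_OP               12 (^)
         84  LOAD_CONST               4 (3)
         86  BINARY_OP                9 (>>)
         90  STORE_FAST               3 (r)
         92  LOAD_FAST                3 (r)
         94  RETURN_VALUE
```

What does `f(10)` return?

-88

LOAD_FAST a → push 10. Stack: [10]
LOAD_CONST → push 1. Stack: [10, 1]
BINARY_OP - → 10 - 1 = 9. Stack: [9]
STORE_FAST n → n=9. Stack: []
LOAD_FAST_LOAD_FAST n,a → push 9,10. Stack: [9, 10]
COMPARE_OP bool(<) → 9 vs 10 = True. Stack: [True]
POP_JUMP_IF_FALSE → pop True; no jump. Stack: []
LOAD_FAST_LOAD_FAST a,n → push 10,9. Stack: [10, 9]
BINARY_OP * → 10 * 9 = 90. Stack: [90]
LOAD_FAST a → push 10. Stack: [90, 10]
LOAD_CONST → push 6. Stack: [90, 10, 6]
BINARY_OP - → 10 - 6 = 4. Stack: [90, 4]
BINARY_OP - → 90 - 4 = 86. Stack: [86]
STORE_FAST t → t=86. Stack: []
LOAD_FAST_LOAD_FAST a,t → push 10,86. Stack: [10, 86]
BINARY_OP + → 10 + 86 = 96. Stack: [96]
LOAD_FAST n → push 9. Stack: [96, 9]
BINARY_OP - → 96 - 9 = 87. Stack: [87]
STORE_FAST r → r=87. Stack: []
LOAD_FAST_LOAD_FAST n,a → push 9,10. Stack: [9, 10]
BINARY_OP - → 9 - 10 = -1. Stack: [-1]
LOAD_FAST r → push 87. Stack: [-1, 87]
BINARY_OP - → -1 - 87 = -88. Stack: [-88]
STORE_FAST r → r=-88. Stack: []
LOAD_FAST r → push -88. Stack: [-88]
RETURN_VALUE → return -88.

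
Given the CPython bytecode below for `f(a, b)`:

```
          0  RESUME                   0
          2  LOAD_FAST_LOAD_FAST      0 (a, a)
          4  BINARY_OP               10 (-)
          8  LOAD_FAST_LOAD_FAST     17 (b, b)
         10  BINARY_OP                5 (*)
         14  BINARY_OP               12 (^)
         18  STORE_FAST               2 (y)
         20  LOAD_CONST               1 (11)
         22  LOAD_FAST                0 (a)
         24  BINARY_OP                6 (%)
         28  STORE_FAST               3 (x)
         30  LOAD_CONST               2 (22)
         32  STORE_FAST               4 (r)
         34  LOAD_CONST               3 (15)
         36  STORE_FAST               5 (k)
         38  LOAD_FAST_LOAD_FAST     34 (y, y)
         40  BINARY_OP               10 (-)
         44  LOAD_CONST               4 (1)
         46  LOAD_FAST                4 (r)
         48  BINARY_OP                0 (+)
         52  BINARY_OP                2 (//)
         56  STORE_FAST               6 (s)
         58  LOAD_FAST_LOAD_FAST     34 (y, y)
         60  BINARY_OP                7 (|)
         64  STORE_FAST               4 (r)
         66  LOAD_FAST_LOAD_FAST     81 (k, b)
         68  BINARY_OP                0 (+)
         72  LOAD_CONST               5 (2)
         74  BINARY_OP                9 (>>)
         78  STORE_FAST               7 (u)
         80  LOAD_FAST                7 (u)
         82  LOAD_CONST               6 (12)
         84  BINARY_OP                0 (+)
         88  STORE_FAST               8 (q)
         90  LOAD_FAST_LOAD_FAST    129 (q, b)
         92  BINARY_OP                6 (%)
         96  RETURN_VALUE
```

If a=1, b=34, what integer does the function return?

24

LOAD_FAST_LOAD_FAST a,a → push 1,1. Stack: [1, 1]
BINARY_OP - → 1 - 1 = 0. Stack: [0]
LOAD_FAST_LOAD_FAST b,b → push 34,34. Stack: [0, 34, 34]
BINARY_OP * → 34 * 34 = 1156. Stack: [0, 1156]
BINARY_OP ^ → 0 ^ 1156 = 1156. Stack: [1156]
STORE_FAST y → y=1156. Stack: []
LOAD_CONST → push 11. Stack: [11]
LOAD_FAST a → push 1. Stack: [11, 1]
BINARY_OP % → 11 % 1 = 0. Stack: [0]
STORE_FAST x → x=0. Stack: []
LOAD_CONST → push 22. Stack: [22]
STORE_FAST r → r=22. Stack: []
LOAD_CONST → push 15. Stack: [15]
STORE_FAST k → k=15. Stack: []
LOAD_FAST_LOAD_FAST y,y → push 1156,1156. Stack: [1156, 1156]
BINARY_OP - → 1156 - 1156 = 0. Stack: [0]
LOAD_CONST → push 1. Stack: [0, 1]
LOAD_FAST r → push 22. Stack: [0, 1, 22]
BINARY_OP + → 1 + 22 = 23. Stack: [0, 23]
BINARY_OP // → 0 // 23 = 0. Stack: [0]
STORE_FAST s → s=0. Stack: []
LOAD_FAST_LOAD_FAST y,y → push 1156,1156. Stack: [1156, 1156]
BINARY_OP | → 1156 | 1156 = 1156. Stack: [1156]
STORE_FAST r → r=1156. Stack: []
LOAD_FAST_LOAD_FAST k,b → push 15,34. Stack: [15, 34]
BINARY_OP + → 15 + 34 = 49. Stack: [49]
LOAD_CONST → push 2. Stack: [49, 2]
BINARY_OP >> → 49 >> 2 = 12. Stack: [12]
STORE_FAST u → u=12. Stack: []
LOAD_FAST u → push 12. Stack: [12]
LOAD_CONST → push 12. Stack: [12, 12]
BINARY_OP + → 12 + 12 = 24. Stack: [24]
STORE_FAST q → q=24. Stack: []
LOAD_FAST_LOAD_FAST q,b → push 24,34. Stack: [24, 34]
BINARY_OP % → 24 % 34 = 24. Stack: [24]
RETURN_VALUE → return 24.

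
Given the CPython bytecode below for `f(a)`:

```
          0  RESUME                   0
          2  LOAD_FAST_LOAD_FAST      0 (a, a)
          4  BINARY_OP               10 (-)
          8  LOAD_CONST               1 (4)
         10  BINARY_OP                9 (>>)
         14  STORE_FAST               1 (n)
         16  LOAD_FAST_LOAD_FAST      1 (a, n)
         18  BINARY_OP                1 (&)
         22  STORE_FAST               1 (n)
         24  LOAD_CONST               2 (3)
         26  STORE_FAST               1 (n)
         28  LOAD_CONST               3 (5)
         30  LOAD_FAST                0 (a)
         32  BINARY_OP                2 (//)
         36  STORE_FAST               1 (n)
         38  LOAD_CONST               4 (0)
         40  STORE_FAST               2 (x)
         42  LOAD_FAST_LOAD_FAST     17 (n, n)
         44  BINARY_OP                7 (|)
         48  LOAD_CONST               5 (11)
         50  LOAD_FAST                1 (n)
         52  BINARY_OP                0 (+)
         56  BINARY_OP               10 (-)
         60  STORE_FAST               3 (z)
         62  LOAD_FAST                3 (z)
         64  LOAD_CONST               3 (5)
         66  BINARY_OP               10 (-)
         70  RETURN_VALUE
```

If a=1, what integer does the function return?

LOAD_FAST_LOAD_FAST a,a → push 1,1. Stack: [1, 1]
BINARY_OP - → 1 - 1 = 0. Stack: [0]
LOAD_CONST → push 4. Stack: [0, 4]
BINARY_OP >> → 0 >> 4 = 0. Stack: [0]
STORE_FAST n → n=0. Stack: []
LOAD_FAST_LOAD_FAST a,n → push 1,0. Stack: [1, 0]
BINARY_OP & → 1 & 0 = 0. Stack: [0]
STORE_FAST n → n=0. Stack: []
LOAD_CONST → push 3. Stack: [3]
STORE_FAST n → n=3. Stack: []
LOAD_CONST → push 5. Stack: [5]
LOAD_FAST a → push 1. Stack: [5, 1]
BINARY_OP // → 5 // 1 = 5. Stack: [5]
STORE_FAST n → n=5. Stack: []
LOAD_CONST → push 0. Stack: [0]
STORE_FAST x → x=0. Stack: []
LOAD_FAST_LOAD_FAST n,n → push 5,5. Stack: [5, 5]
BINARY_OP | → 5 | 5 = 5. Stack: [5]
LOAD_CONST → push 11. Stack: [5, 11]
LOAD_FAST n → push 5. Stack: [5, 11, 5]
BINARY_OP + → 11 + 5 = 16. Stack: [5, 16]
BINARY_OP - → 5 - 16 = -11. Stack: [-11]
STORE_FAST z → z=-11. Stack: []
LOAD_FAST z → push -11. Stack: [-11]
LOAD_CONST → push 5. Stack: [-11, 5]
BINARY_OP - → -11 - 5 = -16. Stack: [-16]
RETURN_VALUE → return -16.

-16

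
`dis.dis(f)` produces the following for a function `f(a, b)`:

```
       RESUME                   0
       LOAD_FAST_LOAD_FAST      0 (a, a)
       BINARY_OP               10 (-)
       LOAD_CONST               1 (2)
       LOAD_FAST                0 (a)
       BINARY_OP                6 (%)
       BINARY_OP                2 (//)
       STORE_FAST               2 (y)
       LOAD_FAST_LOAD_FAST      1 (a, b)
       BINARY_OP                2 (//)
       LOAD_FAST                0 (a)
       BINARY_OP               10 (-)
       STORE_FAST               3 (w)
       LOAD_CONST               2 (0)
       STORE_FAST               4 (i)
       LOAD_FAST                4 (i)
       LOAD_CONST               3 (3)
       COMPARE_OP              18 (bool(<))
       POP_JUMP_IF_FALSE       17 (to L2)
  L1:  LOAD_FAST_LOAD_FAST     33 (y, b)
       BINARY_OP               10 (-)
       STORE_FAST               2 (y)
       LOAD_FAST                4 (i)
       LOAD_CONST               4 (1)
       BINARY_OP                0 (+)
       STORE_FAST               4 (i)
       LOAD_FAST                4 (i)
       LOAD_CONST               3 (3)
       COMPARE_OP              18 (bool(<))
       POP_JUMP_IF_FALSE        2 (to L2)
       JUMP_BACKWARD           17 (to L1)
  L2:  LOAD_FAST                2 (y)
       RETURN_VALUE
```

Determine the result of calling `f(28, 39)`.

-117

LOAD_FAST_LOAD_FAST a,a → push 28,28. Stack: [28, 28]
BINARY_OP - → 28 - 28 = 0. Stack: [0]
LOAD_CONST → push 2. Stack: [0, 2]
LOAD_FAST a → push 28. Stack: [0, 2, 28]
BINARY_OP % → 2 % 28 = 2. Stack: [0, 2]
BINARY_OP // → 0 // 2 = 0. Stack: [0]
STORE_FAST y → y=0. Stack: []
LOAD_FAST_LOAD_FAST a,b → push 28,39. Stack: [28, 39]
BINARY_OP // → 28 // 39 = 0. Stack: [0]
LOAD_FAST a → push 28. Stack: [0, 28]
BINARY_OP - → 0 - 28 = -28. Stack: [-28]
STORE_FAST w → w=-28. Stack: []
LOAD_CONST → push 0. Stack: [0]
STORE_FAST i → i=0. Stack: []
LOAD_FAST i → push 0. Stack: [0]
LOAD_CONST → push 3. Stack: [0, 3]
COMPARE_OP bool(<) → 0 vs 3 = True. Stack: [True]
POP_JUMP_IF_FALSE → pop True; no jump. Stack: []
LOAD_FAST_LOAD_FAST y,b → push 0,39. Stack: [0, 39]
BINARY_OP - → 0 - 39 = -39. Stack: [-39]
STORE_FAST y → y=-39. Stack: []
LOAD_FAST i → push 0. Stack: [0]
LOAD_CONST → push 1. Stack: [0, 1]
BINARY_OP + → 0 + 1 = 1. Stack: [1]
STORE_FAST i → i=1. Stack: []
LOAD_FAST i → push 1. Stack: [1]
LOAD_CONST → push 3. Stack: [1, 3]
COMPARE_OP bool(<) → 1 vs 3 = True. Stack: [True]
POP_JUMP_IF_FALSE → pop True; no jump. Stack: []
LOAD_FAST_LOAD_FAST y,b → push -39,39. Stack: [-39, 39]
BINARY_OP - → -39 - 39 = -78. Stack: [-78]
STORE_FAST y → y=-78. Stack: []
LOAD_FAST i → push 1. Stack: [1]
LOAD_CONST → push 1. Stack: [1, 1]
BINARY_OP + → 1 + 1 = 2. Stack: [2]
STORE_FAST i → i=2. Stack: []
LOAD_FAST i → push 2. Stack: [2]
LOAD_CONST → push 3. Stack: [2, 3]
COMPARE_OP bool(<) → 2 vs 3 = True. Stack: [True]
POP_JUMP_IF_FALSE → pop True; no jump. Stack: []
LOAD_FAST_LOAD_FAST y,b → push -78,39. Stack: [-78, 39]
BINARY_OP - → -78 - 39 = -117. Stack: [-117]
STORE_FAST y → y=-117. Stack: []
LOAD_FAST i → push 2. Stack: [2]
LOAD_CONST → push 1. Stack: [2, 1]
BINARY_OP + → 2 + 1 = 3. Stack: [3]
STORE_FAST i → i=3. Stack: []
LOAD_FAST i → push 3. Stack: [3]
LOAD_CONST → push 3. Stack: [3, 3]
COMPARE_OP bool(<) → 3 vs 3 = False. Stack: [False]
POP_JUMP_IF_FALSE → pop False; jump. Stack: []
LOAD_FAST y → push -117. Stack: [-117]
RETURN_VALUE → return -117.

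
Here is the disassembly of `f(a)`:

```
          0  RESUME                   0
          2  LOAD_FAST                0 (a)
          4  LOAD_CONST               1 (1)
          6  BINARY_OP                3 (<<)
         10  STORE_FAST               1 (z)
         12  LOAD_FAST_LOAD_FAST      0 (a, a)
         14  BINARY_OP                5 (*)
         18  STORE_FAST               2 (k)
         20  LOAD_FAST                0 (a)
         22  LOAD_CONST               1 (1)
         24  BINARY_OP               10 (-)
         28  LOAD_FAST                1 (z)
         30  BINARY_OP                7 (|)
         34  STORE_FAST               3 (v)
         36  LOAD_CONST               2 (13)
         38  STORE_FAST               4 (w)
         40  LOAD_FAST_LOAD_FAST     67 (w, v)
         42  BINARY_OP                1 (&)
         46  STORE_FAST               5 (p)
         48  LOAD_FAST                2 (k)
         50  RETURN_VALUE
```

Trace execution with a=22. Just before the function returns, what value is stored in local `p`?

13

LOAD_FAST a → push 22. Stack: [22]
LOAD_CONST → push 1. Stack: [22, 1]
BINARY_OP << → 22 << 1 = 44. Stack: [44]
STORE_FAST z → z=44. Stack: []
LOAD_FAST_LOAD_FAST a,a → push 22,22. Stack: [22, 22]
BINARY_OP * → 22 * 22 = 484. Stack: [484]
STORE_FAST k → k=484. Stack: []
LOAD_FAST a → push 22. Stack: [22]
LOAD_CONST → push 1. Stack: [22, 1]
BINARY_OP - → 22 - 1 = 21. Stack: [21]
LOAD_FAST z → push 44. Stack: [21, 44]
BINARY_OP | → 21 | 44 = 61. Stack: [61]
STORE_FAST v → v=61. Stack: []
LOAD_CONST → push 13. Stack: [13]
STORE_FAST w → w=13. Stack: []
LOAD_FAST_LOAD_FAST w,v → push 13,61. Stack: [13, 61]
BINARY_OP & → 13 & 61 = 13. Stack: [13]
STORE_FAST p → p=13. Stack: []
LOAD_FAST k → push 484. Stack: [484]
RETURN_VALUE → return 484.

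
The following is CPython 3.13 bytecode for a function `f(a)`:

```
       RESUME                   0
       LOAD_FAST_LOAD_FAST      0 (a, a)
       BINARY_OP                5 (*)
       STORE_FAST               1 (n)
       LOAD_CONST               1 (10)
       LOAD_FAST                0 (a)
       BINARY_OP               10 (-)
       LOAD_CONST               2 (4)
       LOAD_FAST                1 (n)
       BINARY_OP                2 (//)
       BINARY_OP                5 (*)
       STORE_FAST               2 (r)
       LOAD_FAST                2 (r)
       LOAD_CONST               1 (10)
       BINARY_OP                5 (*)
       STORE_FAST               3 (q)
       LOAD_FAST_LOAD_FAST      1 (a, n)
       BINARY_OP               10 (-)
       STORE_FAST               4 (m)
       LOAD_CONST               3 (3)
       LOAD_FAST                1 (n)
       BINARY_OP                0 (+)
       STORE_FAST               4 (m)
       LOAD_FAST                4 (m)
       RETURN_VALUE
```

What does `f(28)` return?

787

LOAD_FAST_LOAD_FAST a,a → push 28,28. Stack: [28, 28]
BINARY_OP * → 28 * 28 = 784. Stack: [784]
STORE_FAST n → n=784. Stack: []
LOAD_CONST → push 10. Stack: [10]
LOAD_FAST a → push 28. Stack: [10, 28]
BINARY_OP - → 10 - 28 = -18. Stack: [-18]
LOAD_CONST → push 4. Stack: [-18, 4]
LOAD_FAST n → push 784. Stack: [-18, 4, 784]
BINARY_OP // → 4 // 784 = 0. Stack: [-18, 0]
BINARY_OP * → -18 * 0 = 0. Stack: [0]
STORE_FAST r → r=0. Stack: []
LOAD_FAST r → push 0. Stack: [0]
LOAD_CONST → push 10. Stack: [0, 10]
BINARY_OP * → 0 * 10 = 0. Stack: [0]
STORE_FAST q → q=0. Stack: []
LOAD_FAST_LOAD_FAST a,n → push 28,784. Stack: [28, 784]
BINARY_OP - → 28 - 784 = -756. Stack: [-756]
STORE_FAST m → m=-756. Stack: []
LOAD_CONST → push 3. Stack: [3]
LOAD_FAST n → push 784. Stack: [3, 784]
BINARY_OP + → 3 + 784 = 787. Stack: [787]
STORE_FAST m → m=787. Stack: []
LOAD_FAST m → push 787. Stack: [787]
RETURN_VALUE → return 787.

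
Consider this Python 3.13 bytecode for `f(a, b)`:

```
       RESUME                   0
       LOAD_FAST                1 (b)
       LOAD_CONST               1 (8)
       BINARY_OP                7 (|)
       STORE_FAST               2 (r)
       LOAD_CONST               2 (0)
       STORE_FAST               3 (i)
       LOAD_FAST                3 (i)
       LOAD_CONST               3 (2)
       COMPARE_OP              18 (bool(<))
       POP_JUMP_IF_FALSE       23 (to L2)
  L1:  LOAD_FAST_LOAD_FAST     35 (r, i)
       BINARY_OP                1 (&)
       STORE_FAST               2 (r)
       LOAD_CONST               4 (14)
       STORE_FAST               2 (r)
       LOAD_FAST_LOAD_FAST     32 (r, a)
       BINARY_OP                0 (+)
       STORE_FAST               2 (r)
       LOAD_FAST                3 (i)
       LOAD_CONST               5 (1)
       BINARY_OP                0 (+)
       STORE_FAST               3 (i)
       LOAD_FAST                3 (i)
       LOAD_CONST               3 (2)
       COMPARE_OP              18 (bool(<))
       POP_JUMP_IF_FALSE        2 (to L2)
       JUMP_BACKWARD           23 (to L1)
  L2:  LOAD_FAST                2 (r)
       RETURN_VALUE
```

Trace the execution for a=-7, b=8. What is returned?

LOAD_FAST b → push 8. Stack: [8]
LOAD_CONST → push 8. Stack: [8, 8]
BINARY_OP | → 8 | 8 = 8. Stack: [8]
STORE_FAST r → r=8. Stack: []
LOAD_CONST → push 0. Stack: [0]
STORE_FAST i → i=0. Stack: []
LOAD_FAST i → push 0. Stack: [0]
LOAD_CONST → push 2. Stack: [0, 2]
COMPARE_OP bool(<) → 0 vs 2 = True. Stack: [True]
POP_JUMP_IF_FALSE → pop True; no jump. Stack: []
LOAD_FAST_LOAD_FAST r,i → push 8,0. Stack: [8, 0]
BINARY_OP & → 8 & 0 = 0. Stack: [0]
STORE_FAST r → r=0. Stack: []
LOAD_CONST → push 14. Stack: [14]
STORE_FAST r → r=14. Stack: []
LOAD_FAST_LOAD_FAST r,a → push 14,-7. Stack: [14, -7]
BINARY_OP + → 14 + -7 = 7. Stack: [7]
STORE_FAST r → r=7. Stack: []
LOAD_FAST i → push 0. Stack: [0]
LOAD_CONST → push 1. Stack: [0, 1]
BINARY_OP + → 0 + 1 = 1. Stack: [1]
STORE_FAST i → i=1. Stack: []
LOAD_FAST i → push 1. Stack: [1]
LOAD_CONST → push 2. Stack: [1, 2]
COMPARE_OP bool(<) → 1 vs 2 = True. Stack: [True]
POP_JUMP_IF_FALSE → pop True; no jump. Stack: []
LOAD_FAST_LOAD_FAST r,i → push 7,1. Stack: [7, 1]
BINARY_OP & → 7 & 1 = 1. Stack: [1]
STORE_FAST r → r=1. Stack: []
LOAD_CONST → push 14. Stack: [14]
STORE_FAST r → r=14. Stack: []
LOAD_FAST_LOAD_FAST r,a → push 14,-7. Stack: [14, -7]
BINARY_OP + → 14 + -7 = 7. Stack: [7]
STORE_FAST r → r=7. Stack: []
LOAD_FAST i → push 1. Stack: [1]
LOAD_CONST → push 1. Stack: [1, 1]
BINARY_OP + → 1 + 1 = 2. Stack: [2]
STORE_FAST i → i=2. Stack: []
LOAD_FAST i → push 2. Stack: [2]
LOAD_CONST → push 2. Stack: [2, 2]
COMPARE_OP bool(<) → 2 vs 2 = False. Stack: [False]
POP_JUMP_IF_FALSE → pop False; jump. Stack: []
LOAD_FAST r → push 7. Stack: [7]
RETURN_VALUE → return 7.

7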